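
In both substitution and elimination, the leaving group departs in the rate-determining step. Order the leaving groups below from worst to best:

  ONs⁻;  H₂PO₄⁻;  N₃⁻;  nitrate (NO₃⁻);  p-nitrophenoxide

p-nitrophenoxide < N₃⁻ < H₂PO₄⁻ < nitrate (NO₃⁻) < ONs⁻

ONs⁻: pKₐ(p-O₂NC₆H₄SO₃H) ≈ -3.5
nitrate (NO₃⁻): pKₐ(HNO₃) ≈ -1.3
H₂PO₄⁻: pKₐ(H₃PO₄) ≈ 2.1
N₃⁻: pKₐ(HN₃) ≈ 4.7
p-nitrophenoxide: pKₐ(p-nitrophenol) ≈ 7.2
The question asks for worst first, so the sequence is read in increasing leaving-group ability.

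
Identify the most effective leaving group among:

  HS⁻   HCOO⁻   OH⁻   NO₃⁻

NO₃⁻: pKₐ(HNO₃) ≈ -1.3
HCOO⁻: pKₐ(HCOOH) ≈ 3.8
HS⁻: pKₐ(H₂S) ≈ 7
OH⁻: pKₐ(H₂O) ≈ 15.7

NO₃⁻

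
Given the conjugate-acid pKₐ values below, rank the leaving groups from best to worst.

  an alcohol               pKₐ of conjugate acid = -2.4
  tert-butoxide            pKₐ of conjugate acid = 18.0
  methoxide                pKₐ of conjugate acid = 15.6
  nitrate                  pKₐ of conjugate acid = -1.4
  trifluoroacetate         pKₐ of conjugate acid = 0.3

an alcohol > nitrate > trifluoroacetate > methoxide > tert-butoxide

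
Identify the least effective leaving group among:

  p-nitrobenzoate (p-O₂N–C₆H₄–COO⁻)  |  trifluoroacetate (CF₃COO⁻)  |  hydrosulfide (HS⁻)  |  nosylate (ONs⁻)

hydrosulfide (HS⁻)

Leaving-group ability tracks the stability of the departed species; conjugate-acid pKₐ is the usual yardstick (lower pKₐ → better LG).
nosylate (ONs⁻): pKₐ(p-O₂NC₆H₄SO₃H) ≈ -3.5
trifluoroacetate (CF₃COO⁻): pKₐ(CF₃COOH) ≈ 0.2
p-nitrobenzoate (p-O₂N–C₆H₄–COO⁻): pKₐ(p-nitrobenzoic acid) ≈ 3.4
hydrosulfide (HS⁻): pKₐ(H₂S) ≈ 7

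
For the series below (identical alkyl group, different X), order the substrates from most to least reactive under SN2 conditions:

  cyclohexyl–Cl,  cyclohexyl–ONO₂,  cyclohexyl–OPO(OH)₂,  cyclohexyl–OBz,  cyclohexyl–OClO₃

With the same alkyl group throughout, only the leaving group differentiates the rates.
Leaving-group ability tracks the stability of the departed species; conjugate-acid pKₐ is the usual yardstick (lower pKₐ → better LG).
cyclohexyl–OClO₃ loses ClO₄⁻: pKₐ(HClO₄) ≈ -10
cyclohexyl–Cl loses Cl⁻: pKₐ(HCl) ≈ -7
cyclohexyl–ONO₂ loses NO₃⁻: pKₐ(HNO₃) ≈ -1.3
cyclohexyl–OPO(OH)₂ loses H₂PO₄⁻: pKₐ(H₃PO₄) ≈ 2.1
cyclohexyl–OBz loses PhCOO⁻: pKₐ(C₆H₅COOH) ≈ 4.2

cyclohexyl–OClO₃ > cyclohexyl–Cl > cyclohexyl–ONO₂ > cyclohexyl–OPO(OH)₂ > cyclohexyl–OBz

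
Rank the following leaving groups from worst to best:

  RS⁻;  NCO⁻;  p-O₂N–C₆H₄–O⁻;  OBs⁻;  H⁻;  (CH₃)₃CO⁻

The more stable X⁻ (or X) is on its own — i.e. the weaker a base it is — the better a leaving group it makes.
OBs⁻: pKₐ(p-BrC₆H₄SO₃H) ≈ -2.8 — arenesulfonate with a p-bromo substituent
NCO⁻: pKₐ(HOCN) ≈ 3.5
p-O₂N–C₆H₄–O⁻: pKₐ(p-nitrophenol) ≈ 7.2
RS⁻: pKₐ(RSH (a thiol)) ≈ 10.5 — moderately basic; rarely leaves without activation
(CH₃)₃CO⁻: pKₐ(t-BuOH) ≈ 18
H⁻: pKₐ(H₂) ≈ 36
Reversing gives the worst-to-best order requested.

H⁻ < (CH₃)₃CO⁻ < RS⁻ < p-O₂N–C₆H₄–O⁻ < NCO⁻ < OBs⁻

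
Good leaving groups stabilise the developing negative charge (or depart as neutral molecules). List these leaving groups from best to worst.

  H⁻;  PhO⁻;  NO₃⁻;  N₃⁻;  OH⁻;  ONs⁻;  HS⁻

ONs⁻ > NO₃⁻ > N₃⁻ > HS⁻ > PhO⁻ > OH⁻ > H⁻

A good leaving group is a weak base: the lower the pKₐ of its conjugate acid, the more readily it departs.
ONs⁻: pKₐ(p-O₂NC₆H₄SO₃H) ≈ -3.5
NO₃⁻: pKₐ(HNO₃) ≈ -1.3
N₃⁻: pKₐ(HN₃) ≈ 4.7
HS⁻: pKₐ(H₂S) ≈ 7
PhO⁻: pKₐ(C₆H₅OH (phenol)) ≈ 10
OH⁻: pKₐ(H₂O) ≈ 15.7
H⁻: pKₐ(H₂) ≈ 36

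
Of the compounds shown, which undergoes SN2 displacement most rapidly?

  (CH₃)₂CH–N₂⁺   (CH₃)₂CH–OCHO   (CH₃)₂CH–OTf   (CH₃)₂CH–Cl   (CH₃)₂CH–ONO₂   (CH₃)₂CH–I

With the same alkyl group throughout, only the leaving group differentiates the rates.
Leaving-group ability tracks the stability of the departed species; conjugate-acid pKₐ is the usual yardstick (lower pKₐ → better LG).
(CH₃)₂CH–N₂⁺ loses N₂: no meaningful conjugate acid; N₂ departs as an exceptionally stable neutral molecule
(CH₃)₂CH–OTf loses OTf⁻: pKₐ(CF₃SO₃H (triflic acid)) ≈ -14
(CH₃)₂CH–I loses I⁻: pKₐ(HI) ≈ -10
(CH₃)₂CH–Cl loses Cl⁻: pKₐ(HCl) ≈ -7
(CH₃)₂CH–ONO₂ loses NO₃⁻: pKₐ(HNO₃) ≈ -1.3
(CH₃)₂CH–OCHO loses HCOO⁻: pKₐ(HCOOH) ≈ 3.8

(CH₃)₂CH–N₂⁺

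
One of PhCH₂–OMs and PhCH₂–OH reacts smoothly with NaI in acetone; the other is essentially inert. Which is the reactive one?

From PhCH₂–OH the departing group would be OH⁻ (pKₐ(H₂O) ≈ 15.7). Strong base; essentially never leaves without prior activation.
From PhCH₂–OMs the leaving group is OMs⁻ (pKₐ(CH₃SO₃H (MsOH)) ≈ -1.9). Resonance-delocalised alkanesulfonate.
(In practice PhCH₂–OMs is made from PhCH₂–OH by treatment with MsCl / Et₃N, converting the hydroxyl into a mesylate.)

PhCH₂–OMs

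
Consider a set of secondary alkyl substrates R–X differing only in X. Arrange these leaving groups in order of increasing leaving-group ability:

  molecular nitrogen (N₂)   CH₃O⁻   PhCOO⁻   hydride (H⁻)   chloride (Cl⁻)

A good leaving group is a weak base: the lower the pKₐ of its conjugate acid, the more readily it departs.
molecular nitrogen (N₂): no meaningful conjugate acid; N₂ departs as an exceptionally stable neutral molecule
chloride (Cl⁻): pKₐ(HCl) ≈ -7
PhCOO⁻: pKₐ(C₆H₅COOH) ≈ 4.2 — aryl carboxylate
CH₃O⁻: pKₐ(CH₃OH) ≈ 15.5
hydride (H⁻): pKₐ(H₂) ≈ 36 — extremely strong base; leaves only in special hydride-transfer contexts
Reversing gives the worst-to-best order requested.

hydride (H⁻) < CH₃O⁻ < PhCOO⁻ < chloride (Cl⁻) < molecular nitrogen (N₂)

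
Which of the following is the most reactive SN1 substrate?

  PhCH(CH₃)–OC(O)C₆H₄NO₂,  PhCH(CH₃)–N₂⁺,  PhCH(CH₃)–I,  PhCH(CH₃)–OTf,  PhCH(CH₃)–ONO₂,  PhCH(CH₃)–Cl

With the same alkyl group throughout, only the leaving group differentiates the rates.
The more stable X⁻ (or X) is on its own — i.e. the weaker a base it is — the better a leaving group it makes.
PhCH(CH₃)–N₂⁺ loses N₂: no meaningful conjugate acid; N₂ departs as an exceptionally stable neutral molecule
PhCH(CH₃)–OTf loses OTf⁻: pKₐ(CF₃SO₃H (triflic acid)) ≈ -14
PhCH(CH₃)–I loses I⁻: pKₐ(HI) ≈ -10
PhCH(CH₃)–Cl loses Cl⁻: pKₐ(HCl) ≈ -7
PhCH(CH₃)–ONO₂ loses NO₃⁻: pKₐ(HNO₃) ≈ -1.3
PhCH(CH₃)–OC(O)C₆H₄NO₂ loses p-O₂N–C₆H₄–COO⁻: pKₐ(p-nitrobenzoic acid) ≈ 3.4

PhCH(CH₃)–N₂⁺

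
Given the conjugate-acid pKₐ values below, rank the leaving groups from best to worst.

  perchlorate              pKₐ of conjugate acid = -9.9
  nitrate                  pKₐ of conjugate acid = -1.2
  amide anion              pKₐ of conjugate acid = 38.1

Lower conjugate-acid pKₐ ⇒ weaker base ⇒ better leaving group.
Sorting by the given values: perchlorate (-9.9), nitrate (-1.2), amide anion (38.1).

perchlorate > nitrate > amide anion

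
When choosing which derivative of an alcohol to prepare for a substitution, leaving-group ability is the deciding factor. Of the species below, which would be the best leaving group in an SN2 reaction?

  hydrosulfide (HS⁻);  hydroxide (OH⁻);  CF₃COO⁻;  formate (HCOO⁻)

CF₃COO⁻

Rank by basicity of the departing species: weakest base leaves most easily.
CF₃COO⁻: pKₐ(CF₃COOH) ≈ 0.2
formate (HCOO⁻): pKₐ(HCOOH) ≈ 3.8
hydrosulfide (HS⁻): pKₐ(H₂S) ≈ 7
hydroxide (OH⁻): pKₐ(H₂O) ≈ 15.7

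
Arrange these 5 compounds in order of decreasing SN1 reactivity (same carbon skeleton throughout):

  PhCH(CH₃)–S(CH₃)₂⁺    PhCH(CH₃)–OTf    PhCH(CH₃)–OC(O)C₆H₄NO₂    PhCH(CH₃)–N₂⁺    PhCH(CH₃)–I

PhCH(CH₃)–N₂⁺ > PhCH(CH₃)–OTf > PhCH(CH₃)–I > PhCH(CH₃)–S(CH₃)₂⁺ > PhCH(CH₃)–OC(O)C₆H₄NO₂

Identical carbon frameworks mean the comparison reduces to leaving-group quality.
A good leaving group is a weak base: the lower the pKₐ of its conjugate acid, the more readily it departs.
PhCH(CH₃)–N₂⁺ loses N₂: no meaningful conjugate acid; N₂ departs as an exceptionally stable neutral molecule
PhCH(CH₃)–OTf loses OTf⁻: pKₐ(CF₃SO₃H (triflic acid)) ≈ -14
PhCH(CH₃)–I loses I⁻: pKₐ(HI) ≈ -10
PhCH(CH₃)–S(CH₃)₂⁺ loses SR'₂: pKₐ(R'₂SH⁺) ≈ -7
PhCH(CH₃)–OC(O)C₆H₄NO₂ loses p-O₂N–C₆H₄–COO⁻: pKₐ(p-nitrobenzoic acid) ≈ 3.4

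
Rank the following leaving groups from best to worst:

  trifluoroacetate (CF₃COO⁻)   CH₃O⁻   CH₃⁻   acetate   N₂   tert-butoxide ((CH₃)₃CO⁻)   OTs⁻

N₂ > OTs⁻ > trifluoroacetate (CF₃COO⁻) > acetate > CH₃O⁻ > tert-butoxide ((CH₃)₃CO⁻) > CH₃⁻

Rank by basicity of the departing species: weakest base leaves most easily.
N₂: no meaningful conjugate acid; N₂ departs as an exceptionally stable neutral molecule
OTs⁻: pKₐ(p-CH₃C₆H₄SO₃H (TsOH)) ≈ -2.8
trifluoroacetate (CF₃COO⁻): pKₐ(CF₃COOH) ≈ 0.2
acetate: pKₐ(CH₃COOH) ≈ 4.8 — resonance-stabilised but still a weak base
CH₃O⁻: pKₐ(CH₃OH) ≈ 15.5 — strong base; alkoxides do not leave unassisted
tert-butoxide ((CH₃)₃CO⁻): pKₐ(t-BuOH) ≈ 18 — bulky, strongly basic alkoxide
CH₃⁻: pKₐ(CH₄) ≈ 48 — unstabilised carbanion; the worst conceivable leaving group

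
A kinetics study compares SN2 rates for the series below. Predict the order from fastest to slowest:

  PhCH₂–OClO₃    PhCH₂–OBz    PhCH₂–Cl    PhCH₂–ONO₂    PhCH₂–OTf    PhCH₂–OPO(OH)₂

PhCH₂–OTf > PhCH₂–OClO₃ > PhCH₂–Cl > PhCH₂–ONO₂ > PhCH₂–OPO(OH)₂ > PhCH₂–OBz

Identical carbon frameworks mean the comparison reduces to leaving-group quality.
The more stable X⁻ (or X) is on its own — i.e. the weaker a base it is — the better a leaving group it makes.
PhCH₂–OTf loses OTf⁻: pKₐ(CF₃SO₃H (triflic acid)) ≈ -14
PhCH₂–OClO₃ loses ClO₄⁻: pKₐ(HClO₄) ≈ -10
PhCH₂–Cl loses Cl⁻: pKₐ(HCl) ≈ -7
PhCH₂–ONO₂ loses NO₃⁻: pKₐ(HNO₃) ≈ -1.3
PhCH₂–OPO(OH)₂ loses H₂PO₄⁻: pKₐ(H₃PO₄) ≈ 2.1
PhCH₂–OBz loses PhCOO⁻: pKₐ(C₆H₅COOH) ≈ 4.2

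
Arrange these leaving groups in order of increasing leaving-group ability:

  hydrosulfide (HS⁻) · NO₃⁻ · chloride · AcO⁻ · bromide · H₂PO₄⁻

hydrosulfide (HS⁻) < AcO⁻ < H₂PO₄⁻ < NO₃⁻ < chloride < bromide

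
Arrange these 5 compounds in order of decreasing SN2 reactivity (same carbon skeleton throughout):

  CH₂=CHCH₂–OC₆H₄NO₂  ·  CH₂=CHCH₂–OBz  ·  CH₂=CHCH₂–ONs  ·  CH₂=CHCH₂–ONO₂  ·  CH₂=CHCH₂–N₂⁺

CH₂=CHCH₂–N₂⁺ > CH₂=CHCH₂–ONs > CH₂=CHCH₂–ONO₂ > CH₂=CHCH₂–OBz > CH₂=CHCH₂–OC₆H₄NO₂

Same R in every case — rank the leaving groups.
Rank by basicity of the departing species: weakest base leaves most easily.
CH₂=CHCH₂–N₂⁺ loses N₂: no meaningful conjugate acid; N₂ departs as an exceptionally stable neutral molecule
CH₂=CHCH₂–ONs loses ONs⁻: pKₐ(p-O₂NC₆H₄SO₃H) ≈ -3.5
CH₂=CHCH₂–ONO₂ loses NO₃⁻: pKₐ(HNO₃) ≈ -1.3
CH₂=CHCH₂–OBz loses PhCOO⁻: pKₐ(C₆H₅COOH) ≈ 4.2
CH₂=CHCH₂–OC₆H₄NO₂ loses p-O₂N–C₆H₄–O⁻: pKₐ(p-nitrophenol) ≈ 7.2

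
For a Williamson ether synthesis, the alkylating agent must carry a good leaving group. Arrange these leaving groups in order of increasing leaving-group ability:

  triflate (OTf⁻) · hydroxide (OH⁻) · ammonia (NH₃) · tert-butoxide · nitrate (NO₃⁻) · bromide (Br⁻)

tert-butoxide < hydroxide (OH⁻) < ammonia (NH₃) < nitrate (NO₃⁻) < bromide (Br⁻) < triflate (OTf⁻)

The more stable X⁻ (or X) is on its own — i.e. the weaker a base it is — the better a leaving group it makes.
triflate (OTf⁻): pKₐ(CF₃SO₃H (triflic acid)) ≈ -14
bromide (Br⁻): pKₐ(HBr) ≈ -9
nitrate (NO₃⁻): pKₐ(HNO₃) ≈ -1.3
ammonia (NH₃): pKₐ(NH₄⁺) ≈ 9.2
hydroxide (OH⁻): pKₐ(H₂O) ≈ 15.7
tert-butoxide: pKₐ(t-BuOH) ≈ 18
Listed from poorest to best leaving group as asked.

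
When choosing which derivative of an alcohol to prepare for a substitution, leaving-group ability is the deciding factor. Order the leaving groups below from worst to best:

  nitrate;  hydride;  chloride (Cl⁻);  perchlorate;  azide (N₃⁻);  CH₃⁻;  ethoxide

CH₃⁻ < hydride < ethoxide < azide (N₃⁻) < nitrate < chloride (Cl⁻) < perchlorate

perchlorate: pKₐ(HClO₄) ≈ -10
chloride (Cl⁻): pKₐ(HCl) ≈ -7
nitrate: pKₐ(HNO₃) ≈ -1.3
azide (N₃⁻): pKₐ(HN₃) ≈ 4.7
ethoxide: pKₐ(CH₃CH₂OH) ≈ 16
hydride: pKₐ(H₂) ≈ 36
CH₃⁻: pKₐ(CH₄) ≈ 48
Listed from poorest to best leaving group as asked.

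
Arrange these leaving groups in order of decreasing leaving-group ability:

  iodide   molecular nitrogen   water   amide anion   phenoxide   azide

molecular nitrogen > iodide > water > azide > phenoxide > amide anion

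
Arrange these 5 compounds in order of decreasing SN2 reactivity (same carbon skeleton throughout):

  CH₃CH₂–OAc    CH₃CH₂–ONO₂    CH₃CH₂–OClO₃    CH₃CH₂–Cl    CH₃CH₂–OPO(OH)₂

CH₃CH₂–OClO₃ > CH₃CH₂–Cl > CH₃CH₂–ONO₂ > CH₃CH₂–OPO(OH)₂ > CH₃CH₂–OAc

With the same alkyl group throughout, only the leaving group differentiates the rates.
Leaving-group ability tracks the stability of the departed species; conjugate-acid pKₐ is the usual yardstick (lower pKₐ → better LG).
CH₃CH₂–OClO₃ loses ClO₄⁻: pKₐ(HClO₄) ≈ -10
CH₃CH₂–Cl loses Cl⁻: pKₐ(HCl) ≈ -7
CH₃CH₂–ONO₂ loses NO₃⁻: pKₐ(HNO₃) ≈ -1.3
CH₃CH₂–OPO(OH)₂ loses H₂PO₄⁻: pKₐ(H₃PO₄) ≈ 2.1
CH₃CH₂–OAc loses AcO⁻: pKₐ(CH₃COOH) ≈ 4.8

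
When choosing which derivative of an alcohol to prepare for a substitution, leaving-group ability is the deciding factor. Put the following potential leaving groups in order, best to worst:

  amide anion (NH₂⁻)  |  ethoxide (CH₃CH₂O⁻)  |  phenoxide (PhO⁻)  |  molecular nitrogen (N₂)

Leaving-group ability tracks the stability of the departed species; conjugate-acid pKₐ is the usual yardstick (lower pKₐ → better LG).
molecular nitrogen (N₂): no meaningful conjugate acid; N₂ departs as an exceptionally stable neutral molecule
phenoxide (PhO⁻): pKₐ(C₆H₅OH (phenol)) ≈ 10
ethoxide (CH₃CH₂O⁻): pKₐ(CH₃CH₂OH) ≈ 16
amide anion (NH₂⁻): pKₐ(NH₃) ≈ 38

molecular nitrogen (N₂) > phenoxide (PhO⁻) > ethoxide (CH₃CH₂O⁻) > amide anion (NH₂⁻)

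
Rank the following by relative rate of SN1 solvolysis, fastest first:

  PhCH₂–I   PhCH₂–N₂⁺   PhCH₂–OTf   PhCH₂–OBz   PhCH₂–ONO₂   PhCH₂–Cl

PhCH₂–N₂⁺ > PhCH₂–OTf > PhCH₂–I > PhCH₂–Cl > PhCH₂–ONO₂ > PhCH₂–OBz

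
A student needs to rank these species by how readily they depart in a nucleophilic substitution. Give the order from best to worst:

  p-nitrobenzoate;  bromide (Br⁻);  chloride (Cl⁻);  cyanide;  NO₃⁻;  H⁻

bromide (Br⁻) > chloride (Cl⁻) > NO₃⁻ > p-nitrobenzoate > cyanide > H⁻

A good leaving group is a weak base: the lower the pKₐ of its conjugate acid, the more readily it departs.
bromide (Br⁻): pKₐ(HBr) ≈ -9
chloride (Cl⁻): pKₐ(HCl) ≈ -7
NO₃⁻: pKₐ(HNO₃) ≈ -1.3
p-nitrobenzoate: pKₐ(p-nitrobenzoic acid) ≈ 3.4
cyanide: pKₐ(HCN) ≈ 9.2
H⁻: pKₐ(H₂) ≈ 36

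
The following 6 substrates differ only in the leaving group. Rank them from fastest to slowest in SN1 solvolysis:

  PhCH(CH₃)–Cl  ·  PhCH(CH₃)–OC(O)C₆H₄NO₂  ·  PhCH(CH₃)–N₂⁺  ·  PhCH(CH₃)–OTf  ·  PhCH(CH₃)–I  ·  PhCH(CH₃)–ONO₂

PhCH(CH₃)–N₂⁺ > PhCH(CH₃)–OTf > PhCH(CH₃)–I > PhCH(CH₃)–Cl > PhCH(CH₃)–ONO₂ > PhCH(CH₃)–OC(O)C₆H₄NO₂

Same R in every case — rank the leaving groups.
Leaving-group ability tracks the stability of the departed species; conjugate-acid pKₐ is the usual yardstick (lower pKₐ → better LG).
PhCH(CH₃)–N₂⁺ loses N₂: no meaningful conjugate acid; N₂ departs as an exceptionally stable neutral molecule
PhCH(CH₃)–OTf loses OTf⁻: pKₐ(CF₃SO₃H (triflic acid)) ≈ -14
PhCH(CH₃)–I loses I⁻: pKₐ(HI) ≈ -10
PhCH(CH₃)–Cl loses Cl⁻: pKₐ(HCl) ≈ -7
PhCH(CH₃)–ONO₂ loses NO₃⁻: pKₐ(HNO₃) ≈ -1.3
PhCH(CH₃)–OC(O)C₆H₄NO₂ loses p-O₂N–C₆H₄–COO⁻: pKₐ(p-nitrobenzoic acid) ≈ 3.4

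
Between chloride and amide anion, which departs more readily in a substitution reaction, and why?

chloride is the better leaving group.
pKₐ(HCl) ≈ -7 versus pKₐ(NH₃) ≈ 38: chloride is the much weaker base.
Moderately weak base.

chloride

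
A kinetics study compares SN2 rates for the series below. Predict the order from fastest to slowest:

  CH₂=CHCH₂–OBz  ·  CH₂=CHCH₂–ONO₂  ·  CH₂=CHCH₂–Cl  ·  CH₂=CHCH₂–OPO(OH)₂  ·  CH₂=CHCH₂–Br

Same R in every case — rank the leaving groups.
A good leaving group is a weak base: the lower the pKₐ of its conjugate acid, the more readily it departs.
CH₂=CHCH₂–Br loses Br⁻: pKₐ(HBr) ≈ -9
CH₂=CHCH₂–Cl loses Cl⁻: pKₐ(HCl) ≈ -7
CH₂=CHCH₂–ONO₂ loses NO₃⁻: pKₐ(HNO₃) ≈ -1.3
CH₂=CHCH₂–OPO(OH)₂ loses H₂PO₄⁻: pKₐ(H₃PO₄) ≈ 2.1
CH₂=CHCH₂–OBz loses PhCOO⁻: pKₐ(C₆H₅COOH) ≈ 4.2

CH₂=CHCH₂–Br > CH₂=CHCH₂–Cl > CH₂=CHCH₂–ONO₂ > CH₂=CHCH₂–OPO(OH)₂ > CH₂=CHCH₂–OBz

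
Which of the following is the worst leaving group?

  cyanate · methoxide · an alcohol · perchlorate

perchlorate: pKₐ(HClO₄) ≈ -10
an alcohol: pKₐ(R'OH₂⁺) ≈ -2.4
cyanate: pKₐ(HOCN) ≈ 3.5
methoxide: pKₐ(CH₃OH) ≈ 15.5

methoxide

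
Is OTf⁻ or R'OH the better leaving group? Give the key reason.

OTf⁻

OTf⁻ is the better leaving group.
pKₐ(CF₃SO₃H (triflic acid)) ≈ -14 versus pKₐ(R'OH₂⁺) ≈ -2.4: OTf⁻ is the much weaker base.
Charge spread over three oxygens and a CF₃ group; the premier leaving group in synthesis.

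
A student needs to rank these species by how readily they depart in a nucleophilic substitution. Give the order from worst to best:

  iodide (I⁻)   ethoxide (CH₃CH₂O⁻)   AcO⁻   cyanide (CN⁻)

Rank by basicity of the departing species: weakest base leaves most easily.
iodide (I⁻): pKₐ(HI) ≈ -10
AcO⁻: pKₐ(CH₃COOH) ≈ 4.8
cyanide (CN⁻): pKₐ(HCN) ≈ 9.2
ethoxide (CH₃CH₂O⁻): pKₐ(CH₃CH₂OH) ≈ 16
Reversing gives the worst-to-best order requested.

ethoxide (CH₃CH₂O⁻) < cyanide (CN⁻) < AcO⁻ < iodide (I⁻)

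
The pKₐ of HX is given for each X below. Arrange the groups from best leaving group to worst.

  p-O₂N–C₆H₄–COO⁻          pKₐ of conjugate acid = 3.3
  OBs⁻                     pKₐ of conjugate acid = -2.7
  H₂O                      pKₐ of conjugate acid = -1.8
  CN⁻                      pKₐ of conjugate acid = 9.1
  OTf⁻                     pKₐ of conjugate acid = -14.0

Lower conjugate-acid pKₐ ⇒ weaker base ⇒ better leaving group.
Sorting by the given values: OTf⁻ (-14.0), OBs⁻ (-2.7), H₂O (-1.8), p-O₂N–C₆H₄–COO⁻ (3.3), CN⁻ (9.1).

OTf⁻ > OBs⁻ > H₂O > p-O₂N–C₆H₄–COO⁻ > CN⁻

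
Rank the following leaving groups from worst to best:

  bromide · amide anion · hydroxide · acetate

bromide: pKₐ(HBr) ≈ -9
acetate: pKₐ(CH₃COOH) ≈ 4.8
hydroxide: pKₐ(H₂O) ≈ 15.7 — strong base; essentially never leaves without prior activation
amide anion: pKₐ(NH₃) ≈ 38
Listed from poorest to best leaving group as asked.

amide anion < hydroxide < acetate < bromide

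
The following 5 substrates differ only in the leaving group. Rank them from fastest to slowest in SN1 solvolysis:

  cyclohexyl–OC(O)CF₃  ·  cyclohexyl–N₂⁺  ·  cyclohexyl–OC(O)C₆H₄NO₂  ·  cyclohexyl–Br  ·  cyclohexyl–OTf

cyclohexyl–N₂⁺ > cyclohexyl–OTf > cyclohexyl–Br > cyclohexyl–OC(O)CF₃ > cyclohexyl–OC(O)C₆H₄NO₂

The skeletons are identical, so relative rate is governed entirely by leaving-group ability.
Leaving-group ability tracks the stability of the departed species; conjugate-acid pKₐ is the usual yardstick (lower pKₐ → better LG).
cyclohexyl–N₂⁺ loses N₂: no meaningful conjugate acid; N₂ departs as an exceptionally stable neutral molecule
cyclohexyl–OTf loses OTf⁻: pKₐ(CF₃SO₃H (triflic acid)) ≈ -14
cyclohexyl–Br loses Br⁻: pKₐ(HBr) ≈ -9
cyclohexyl–OC(O)CF₃ loses CF₃COO⁻: pKₐ(CF₃COOH) ≈ 0.2
cyclohexyl–OC(O)C₆H₄NO₂ loses p-O₂N–C₆H₄–COO⁻: pKₐ(p-nitrobenzoic acid) ≈ 3.4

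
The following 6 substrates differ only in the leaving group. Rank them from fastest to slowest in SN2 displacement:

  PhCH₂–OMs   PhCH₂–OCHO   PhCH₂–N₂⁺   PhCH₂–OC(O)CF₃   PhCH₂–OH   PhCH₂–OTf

PhCH₂–N₂⁺ > PhCH₂–OTf > PhCH₂–OMs > PhCH₂–OC(O)CF₃ > PhCH₂–OCHO > PhCH₂–OH

With the same alkyl group throughout, only the leaving group differentiates the rates.
The more stable X⁻ (or X) is on its own — i.e. the weaker a base it is — the better a leaving group it makes.
PhCH₂–N₂⁺ loses N₂: no meaningful conjugate acid; N₂ departs as an exceptionally stable neutral molecule
PhCH₂–OTf loses OTf⁻: pKₐ(CF₃SO₃H (triflic acid)) ≈ -14
PhCH₂–OMs loses OMs⁻: pKₐ(CH₃SO₃H (MsOH)) ≈ -1.9
PhCH₂–OC(O)CF₃ loses CF₃COO⁻: pKₐ(CF₃COOH) ≈ 0.2
PhCH₂–OCHO loses HCOO⁻: pKₐ(HCOOH) ≈ 3.8
PhCH₂–OH loses OH⁻: pKₐ(H₂O) ≈ 15.7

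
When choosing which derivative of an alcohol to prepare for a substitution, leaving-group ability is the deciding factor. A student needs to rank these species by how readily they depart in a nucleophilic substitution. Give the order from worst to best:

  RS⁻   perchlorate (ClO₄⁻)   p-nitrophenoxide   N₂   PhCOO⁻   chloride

RS⁻ < p-nitrophenoxide < PhCOO⁻ < chloride < perchlorate (ClO₄⁻) < N₂

A good leaving group is a weak base: the lower the pKₐ of its conjugate acid, the more readily it departs.
N₂: no meaningful conjugate acid; N₂ departs as an exceptionally stable neutral molecule
perchlorate (ClO₄⁻): pKₐ(HClO₄) ≈ -10
chloride: pKₐ(HCl) ≈ -7 — moderately weak base
PhCOO⁻: pKₐ(C₆H₅COOH) ≈ 4.2
p-nitrophenoxide: pKₐ(p-nitrophenol) ≈ 7.2
RS⁻: pKₐ(RSH (a thiol)) ≈ 10.5 — moderately basic; rarely leaves without activation
The question asks for worst first, so the sequence is read in increasing leaving-group ability.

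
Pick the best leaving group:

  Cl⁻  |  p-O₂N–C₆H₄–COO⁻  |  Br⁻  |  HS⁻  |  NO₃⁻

Rank by basicity of the departing species: weakest base leaves most easily.
Br⁻: pKₐ(HBr) ≈ -9
Cl⁻: pKₐ(HCl) ≈ -7
NO₃⁻: pKₐ(HNO₃) ≈ -1.3
p-O₂N–C₆H₄–COO⁻: pKₐ(p-nitrobenzoic acid) ≈ 3.4
HS⁻: pKₐ(H₂S) ≈ 7

Br⁻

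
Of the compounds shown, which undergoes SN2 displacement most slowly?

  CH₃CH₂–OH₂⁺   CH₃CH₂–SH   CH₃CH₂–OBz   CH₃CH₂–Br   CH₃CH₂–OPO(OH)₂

Identical carbon frameworks mean the comparison reduces to leaving-group quality.
Leaving-group ability tracks the stability of the departed species; conjugate-acid pKₐ is the usual yardstick (lower pKₐ → better LG).
CH₃CH₂–Br loses Br⁻: pKₐ(HBr) ≈ -9
CH₃CH₂–OH₂⁺ loses H₂O: pKₐ(H₃O⁺) ≈ -1.7
CH₃CH₂–OPO(OH)₂ loses H₂PO₄⁻: pKₐ(H₃PO₄) ≈ 2.1
CH₃CH₂–OBz loses PhCOO⁻: pKₐ(C₆H₅COOH) ≈ 4.2
CH₃CH₂–SH loses HS⁻: pKₐ(H₂S) ≈ 7

CH₃CH₂–SH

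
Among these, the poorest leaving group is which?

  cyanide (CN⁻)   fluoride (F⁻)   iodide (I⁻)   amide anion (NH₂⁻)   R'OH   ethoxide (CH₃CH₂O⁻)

A good leaving group is a weak base: the lower the pKₐ of its conjugate acid, the more readily it departs.
iodide (I⁻): pKₐ(HI) ≈ -10
R'OH: pKₐ(R'OH₂⁺) ≈ -2.4
fluoride (F⁻): pKₐ(HF) ≈ 3.2
cyanide (CN⁻): pKₐ(HCN) ≈ 9.2
ethoxide (CH₃CH₂O⁻): pKₐ(CH₃CH₂OH) ≈ 16
amide anion (NH₂⁻): pKₐ(NH₃) ≈ 38

amide anion (NH₂⁻)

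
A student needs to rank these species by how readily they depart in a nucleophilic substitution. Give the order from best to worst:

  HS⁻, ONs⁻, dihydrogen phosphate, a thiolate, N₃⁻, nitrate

ONs⁻ > nitrate > dihydrogen phosphate > N₃⁻ > HS⁻ > a thiolate

Leaving-group ability tracks the stability of the departed species; conjugate-acid pKₐ is the usual yardstick (lower pKₐ → better LG).
ONs⁻: pKₐ(p-O₂NC₆H₄SO₃H) ≈ -3.5 — p-nitro group further stabilises the sulfonate
nitrate: pKₐ(HNO₃) ≈ -1.3
dihydrogen phosphate: pKₐ(H₃PO₄) ≈ 2.1 — moderate base; biological leaving group after further activation
N₃⁻: pKₐ(HN₃) ≈ 4.7
HS⁻: pKₐ(H₂S) ≈ 7 — larger and more polarisable than the oxygen analogue
a thiolate: pKₐ(RSH (a thiol)) ≈ 10.5 — moderately basic; rarely leaves without activation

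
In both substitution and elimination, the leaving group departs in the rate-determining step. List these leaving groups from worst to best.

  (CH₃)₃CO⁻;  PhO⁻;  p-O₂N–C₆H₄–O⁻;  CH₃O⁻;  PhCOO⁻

(CH₃)₃CO⁻ < CH₃O⁻ < PhO⁻ < p-O₂N–C₆H₄–O⁻ < PhCOO⁻

Rank by basicity of the departing species: weakest base leaves most easily.
PhCOO⁻: pKₐ(C₆H₅COOH) ≈ 4.2
p-O₂N–C₆H₄–O⁻: pKₐ(p-nitrophenol) ≈ 7.2
PhO⁻: pKₐ(C₆H₅OH (phenol)) ≈ 10
CH₃O⁻: pKₐ(CH₃OH) ≈ 15.5
(CH₃)₃CO⁻: pKₐ(t-BuOH) ≈ 18
Reversing gives the worst-to-best order requested.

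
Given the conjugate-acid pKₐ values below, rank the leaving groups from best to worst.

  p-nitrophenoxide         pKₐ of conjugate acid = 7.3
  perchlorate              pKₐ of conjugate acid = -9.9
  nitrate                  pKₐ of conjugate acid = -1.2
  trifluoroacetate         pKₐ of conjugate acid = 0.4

Lower conjugate-acid pKₐ ⇒ weaker base ⇒ better leaving group.
Sorting by the given values: perchlorate (-9.9), nitrate (-1.2), trifluoroacetate (0.4), p-nitrophenoxide (7.3).

perchlorate > nitrate > trifluoroacetate > p-nitrophenoxide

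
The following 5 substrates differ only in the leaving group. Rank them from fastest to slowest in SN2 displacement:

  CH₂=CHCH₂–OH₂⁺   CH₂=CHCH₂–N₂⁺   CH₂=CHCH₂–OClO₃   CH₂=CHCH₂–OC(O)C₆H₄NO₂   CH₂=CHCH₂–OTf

Identical carbon frameworks mean the comparison reduces to leaving-group quality.
Rank by basicity of the departing species: weakest base leaves most easily.
CH₂=CHCH₂–N₂⁺ loses N₂: no meaningful conjugate acid; N₂ departs as an exceptionally stable neutral molecule
CH₂=CHCH₂–OTf loses OTf⁻: pKₐ(CF₃SO₃H (triflic acid)) ≈ -14
CH₂=CHCH₂–OClO₃ loses ClO₄⁻: pKₐ(HClO₄) ≈ -10
CH₂=CHCH₂–OH₂⁺ loses H₂O: pKₐ(H₃O⁺) ≈ -1.7
CH₂=CHCH₂–OC(O)C₆H₄NO₂ loses p-O₂N–C₆H₄–COO⁻: pKₐ(p-nitrobenzoic acid) ≈ 3.4

CH₂=CHCH₂–N₂⁺ > CH₂=CHCH₂–OTf > CH₂=CHCH₂–OClO₃ > CH₂=CHCH₂–OH₂⁺ > CH₂=CHCH₂–OC(O)C₆H₄NO₂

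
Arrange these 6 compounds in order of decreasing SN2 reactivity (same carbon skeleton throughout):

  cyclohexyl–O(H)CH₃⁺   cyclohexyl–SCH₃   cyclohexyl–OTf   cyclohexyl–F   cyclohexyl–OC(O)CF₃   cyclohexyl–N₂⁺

Same R in every case — rank the leaving groups.
The more stable X⁻ (or X) is on its own — i.e. the weaker a base it is — the better a leaving group it makes.
cyclohexyl–N₂⁺ loses N₂: no meaningful conjugate acid; N₂ departs as an exceptionally stable neutral molecule
cyclohexyl–OTf loses OTf⁻: pKₐ(CF₃SO₃H (triflic acid)) ≈ -14
cyclohexyl–O(H)CH₃⁺ loses R'OH: pKₐ(R'OH₂⁺) ≈ -2.4
cyclohexyl–OC(O)CF₃ loses CF₃COO⁻: pKₐ(CF₃COOH) ≈ 0.2
cyclohexyl–F loses F⁻: pKₐ(HF) ≈ 3.2
cyclohexyl–SCH₃ loses RS⁻: pKₐ(RSH (a thiol)) ≈ 10.5

cyclohexyl–N₂⁺ > cyclohexyl–OTf > cyclohexyl–O(H)CH₃⁺ > cyclohexyl–OC(O)CF₃ > cyclohexyl–F > cyclohexyl–SCH₃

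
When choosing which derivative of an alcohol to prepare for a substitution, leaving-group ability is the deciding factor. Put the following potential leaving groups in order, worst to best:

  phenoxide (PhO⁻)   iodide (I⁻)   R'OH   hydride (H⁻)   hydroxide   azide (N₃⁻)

hydride (H⁻) < hydroxide < phenoxide (PhO⁻) < azide (N₃⁻) < R'OH < iodide (I⁻)

The more stable X⁻ (or X) is on its own — i.e. the weaker a base it is — the better a leaving group it makes.
iodide (I⁻): pKₐ(HI) ≈ -10 — large, highly polarisable; very weak base
R'OH: pKₐ(R'OH₂⁺) ≈ -2.4
azide (N₃⁻): pKₐ(HN₃) ≈ 4.7
phenoxide (PhO⁻): pKₐ(C₆H₅OH (phenol)) ≈ 10 — resonance into the ring helps, but still a poor LG
hydroxide: pKₐ(H₂O) ≈ 15.7 — strong base; essentially never leaves without prior activation
hydride (H⁻): pKₐ(H₂) ≈ 36 — extremely strong base; leaves only in special hydride-transfer contexts
The question asks for worst first, so the sequence is read in increasing leaving-group ability.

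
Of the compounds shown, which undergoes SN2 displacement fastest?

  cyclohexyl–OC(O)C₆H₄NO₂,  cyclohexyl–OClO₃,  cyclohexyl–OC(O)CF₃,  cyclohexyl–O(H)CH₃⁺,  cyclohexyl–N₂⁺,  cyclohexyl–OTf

cyclohexyl–N₂⁺

The skeletons are identical, so relative rate is governed entirely by leaving-group ability.
A good leaving group is a weak base: the lower the pKₐ of its conjugate acid, the more readily it departs.
cyclohexyl–N₂⁺ loses N₂: no meaningful conjugate acid; N₂ departs as an exceptionally stable neutral molecule
cyclohexyl–OTf loses OTf⁻: pKₐ(CF₃SO₃H (triflic acid)) ≈ -14
cyclohexyl–OClO₃ loses ClO₄⁻: pKₐ(HClO₄) ≈ -10
cyclohexyl–O(H)CH₃⁺ loses R'OH: pKₐ(R'OH₂⁺) ≈ -2.4
cyclohexyl–OC(O)CF₃ loses CF₃COO⁻: pKₐ(CF₃COOH) ≈ 0.2
cyclohexyl–OC(O)C₆H₄NO₂ loses p-O₂N–C₆H₄–COO⁻: pKₐ(p-nitrobenzoic acid) ≈ 3.4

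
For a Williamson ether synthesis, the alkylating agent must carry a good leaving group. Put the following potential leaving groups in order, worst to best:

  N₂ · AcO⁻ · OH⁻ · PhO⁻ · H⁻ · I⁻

H⁻ < OH⁻ < PhO⁻ < AcO⁻ < I⁻ < N₂

A good leaving group is a weak base: the lower the pKₐ of its conjugate acid, the more readily it departs.
N₂: no meaningful conjugate acid; N₂ departs as an exceptionally stable neutral molecule
I⁻: pKₐ(HI) ≈ -10
AcO⁻: pKₐ(CH₃COOH) ≈ 4.8
PhO⁻: pKₐ(C₆H₅OH (phenol)) ≈ 10
OH⁻: pKₐ(H₂O) ≈ 15.7
H⁻: pKₐ(H₂) ≈ 36
Reversing gives the worst-to-best order requested.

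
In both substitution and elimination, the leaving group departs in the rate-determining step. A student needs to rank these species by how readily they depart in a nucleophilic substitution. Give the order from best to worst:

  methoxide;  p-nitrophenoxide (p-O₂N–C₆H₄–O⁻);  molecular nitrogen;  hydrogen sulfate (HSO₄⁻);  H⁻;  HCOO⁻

molecular nitrogen > hydrogen sulfate (HSO₄⁻) > HCOO⁻ > p-nitrophenoxide (p-O₂N–C₆H₄–O⁻) > methoxide > H⁻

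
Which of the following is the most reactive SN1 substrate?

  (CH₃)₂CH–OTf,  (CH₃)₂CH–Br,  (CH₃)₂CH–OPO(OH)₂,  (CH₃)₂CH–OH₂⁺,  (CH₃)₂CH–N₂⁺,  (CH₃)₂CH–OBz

Same R in every case — rank the leaving groups.
Leaving-group ability tracks the stability of the departed species; conjugate-acid pKₐ is the usual yardstick (lower pKₐ → better LG).
(CH₃)₂CH–N₂⁺ loses N₂: no meaningful conjugate acid; N₂ departs as an exceptionally stable neutral molecule
(CH₃)₂CH–OTf loses OTf⁻: pKₐ(CF₃SO₃H (triflic acid)) ≈ -14
(CH₃)₂CH–Br loses Br⁻: pKₐ(HBr) ≈ -9
(CH₃)₂CH–OH₂⁺ loses H₂O: pKₐ(H₃O⁺) ≈ -1.7
(CH₃)₂CH–OPO(OH)₂ loses H₂PO₄⁻: pKₐ(H₃PO₄) ≈ 2.1
(CH₃)₂CH–OBz loses PhCOO⁻: pKₐ(C₆H₅COOH) ≈ 4.2

(CH₃)₂CH–N₂⁺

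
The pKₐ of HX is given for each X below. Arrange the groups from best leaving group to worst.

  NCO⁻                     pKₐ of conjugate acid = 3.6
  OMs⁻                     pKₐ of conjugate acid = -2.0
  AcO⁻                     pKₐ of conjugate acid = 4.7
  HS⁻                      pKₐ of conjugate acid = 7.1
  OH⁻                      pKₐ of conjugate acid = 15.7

OMs⁻ > NCO⁻ > AcO⁻ > HS⁻ > OH⁻

Lower conjugate-acid pKₐ ⇒ weaker base ⇒ better leaving group.
Sorting by the given values: OMs⁻ (-2.0), NCO⁻ (3.6), AcO⁻ (4.7), HS⁻ (7.1), OH⁻ (15.7).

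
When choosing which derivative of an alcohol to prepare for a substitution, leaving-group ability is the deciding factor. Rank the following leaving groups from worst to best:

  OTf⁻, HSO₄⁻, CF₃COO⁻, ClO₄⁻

CF₃COO⁻ < HSO₄⁻ < ClO₄⁻ < OTf⁻

OTf⁻: pKₐ(CF₃SO₃H (triflic acid)) ≈ -14
ClO₄⁻: pKₐ(HClO₄) ≈ -10
HSO₄⁻: pKₐ(H₂SO₄) ≈ -3
CF₃COO⁻: pKₐ(CF₃COOH) ≈ 0.2
Listed from poorest to best leaving group as asked.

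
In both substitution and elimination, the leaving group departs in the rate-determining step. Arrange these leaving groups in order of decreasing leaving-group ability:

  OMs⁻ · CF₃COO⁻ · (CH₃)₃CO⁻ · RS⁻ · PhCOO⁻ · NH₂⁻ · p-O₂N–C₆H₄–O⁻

OMs⁻ > CF₃COO⁻ > PhCOO⁻ > p-O₂N–C₆H₄–O⁻ > RS⁻ > (CH₃)₃CO⁻ > NH₂⁻

Rank by basicity of the departing species: weakest base leaves most easily.
OMs⁻: pKₐ(CH₃SO₃H (MsOH)) ≈ -1.9
CF₃COO⁻: pKₐ(CF₃COOH) ≈ 0.2
PhCOO⁻: pKₐ(C₆H₅COOH) ≈ 4.2
p-O₂N–C₆H₄–O⁻: pKₐ(p-nitrophenol) ≈ 7.2
RS⁻: pKₐ(RSH (a thiol)) ≈ 10.5
(CH₃)₃CO⁻: pKₐ(t-BuOH) ≈ 18
NH₂⁻: pKₐ(NH₃) ≈ 38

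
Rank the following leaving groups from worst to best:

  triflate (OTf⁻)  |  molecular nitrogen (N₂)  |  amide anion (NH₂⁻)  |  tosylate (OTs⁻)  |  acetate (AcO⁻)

amide anion (NH₂⁻) < acetate (AcO⁻) < tosylate (OTs⁻) < triflate (OTf⁻) < molecular nitrogen (N₂)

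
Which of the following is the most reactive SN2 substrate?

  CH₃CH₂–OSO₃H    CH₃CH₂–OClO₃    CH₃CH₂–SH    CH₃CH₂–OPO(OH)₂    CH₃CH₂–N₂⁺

The skeletons are identical, so relative rate is governed entirely by leaving-group ability.
A good leaving group is a weak base: the lower the pKₐ of its conjugate acid, the more readily it departs.
CH₃CH₂–N₂⁺ loses N₂: no meaningful conjugate acid; N₂ departs as an exceptionally stable neutral molecule
CH₃CH₂–OClO₃ loses ClO₄⁻: pKₐ(HClO₄) ≈ -10
CH₃CH₂–OSO₃H loses HSO₄⁻: pKₐ(H₂SO₄) ≈ -3
CH₃CH₂–OPO(OH)₂ loses H₂PO₄⁻: pKₐ(H₃PO₄) ≈ 2.1
CH₃CH₂–SH loses HS⁻: pKₐ(H₂S) ≈ 7

CH₃CH₂–N₂⁺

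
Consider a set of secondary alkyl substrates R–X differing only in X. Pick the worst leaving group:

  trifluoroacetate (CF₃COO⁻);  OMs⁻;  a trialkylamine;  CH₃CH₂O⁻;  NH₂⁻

Rank by basicity of the departing species: weakest base leaves most easily.
OMs⁻: pKₐ(CH₃SO₃H (MsOH)) ≈ -1.9
trifluoroacetate (CF₃COO⁻): pKₐ(CF₃COOH) ≈ 0.2
a trialkylamine: pKₐ(R'₃NH⁺) ≈ 10.7
CH₃CH₂O⁻: pKₐ(CH₃CH₂OH) ≈ 16
NH₂⁻: pKₐ(NH₃) ≈ 38

NH₂⁻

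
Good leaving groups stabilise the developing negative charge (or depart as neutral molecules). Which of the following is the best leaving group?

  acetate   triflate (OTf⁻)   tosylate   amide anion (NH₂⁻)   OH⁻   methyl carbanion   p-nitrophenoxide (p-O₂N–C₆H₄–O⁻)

Leaving-group ability tracks the stability of the departed species; conjugate-acid pKₐ is the usual yardstick (lower pKₐ → better LG).
triflate (OTf⁻): pKₐ(CF₃SO₃H (triflic acid)) ≈ -14
tosylate: pKₐ(p-CH₃C₆H₄SO₃H (TsOH)) ≈ -2.8
acetate: pKₐ(CH₃COOH) ≈ 4.8
p-nitrophenoxide (p-O₂N–C₆H₄–O⁻): pKₐ(p-nitrophenol) ≈ 7.2
OH⁻: pKₐ(H₂O) ≈ 15.7
amide anion (NH₂⁻): pKₐ(NH₃) ≈ 38
methyl carbanion: pKₐ(CH₄) ≈ 48

triflate (OTf⁻)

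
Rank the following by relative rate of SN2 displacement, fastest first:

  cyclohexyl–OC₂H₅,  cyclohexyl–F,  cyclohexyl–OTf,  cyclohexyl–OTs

Same R in every case — rank the leaving groups.
The more stable X⁻ (or X) is on its own — i.e. the weaker a base it is — the better a leaving group it makes.
cyclohexyl–OTf loses OTf⁻: pKₐ(CF₃SO₃H (triflic acid)) ≈ -14
cyclohexyl–OTs loses OTs⁻: pKₐ(p-CH₃C₆H₄SO₃H (TsOH)) ≈ -2.8
cyclohexyl–F loses F⁻: pKₐ(HF) ≈ 3.2
cyclohexyl–OC₂H₅ loses CH₃CH₂O⁻: pKₐ(CH₃CH₂OH) ≈ 16

cyclohexyl–OTf > cyclohexyl–OTs > cyclohexyl–F > cyclohexyl–OC₂H₅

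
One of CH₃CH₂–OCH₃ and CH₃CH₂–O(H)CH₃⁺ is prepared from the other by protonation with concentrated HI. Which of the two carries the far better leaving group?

CH₃CH₂–O(H)CH₃⁺

From CH₃CH₂–OCH₃ the departing group would be CH₃O⁻ (pKₐ(CH₃OH) ≈ 15.5). Strong base; alkoxides do not leave unassisted.
From CH₃CH₂–O(H)CH₃⁺ the leaving group is R'OH (pKₐ(R'OH₂⁺) ≈ -2.4). Neutral; leaves from a protonated ether (an oxonium ion, R–O(H)R'⁺).
Protonation with concentrated HI works by allowing neutral methanol, rather than methoxide, to depart, making CH₃CH₂–O(H)CH₃⁺ enormously more reactive.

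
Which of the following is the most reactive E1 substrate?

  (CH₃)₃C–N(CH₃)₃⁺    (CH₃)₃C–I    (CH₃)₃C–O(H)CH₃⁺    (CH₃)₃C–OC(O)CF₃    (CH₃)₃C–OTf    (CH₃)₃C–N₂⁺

Identical carbon frameworks mean the comparison reduces to leaving-group quality.
Leaving-group ability tracks the stability of the departed species; conjugate-acid pKₐ is the usual yardstick (lower pKₐ → better LG).
(CH₃)₃C–N₂⁺ loses N₂: no meaningful conjugate acid; N₂ departs as an exceptionally stable neutral molecule
(CH₃)₃C–OTf loses OTf⁻: pKₐ(CF₃SO₃H (triflic acid)) ≈ -14
(CH₃)₃C–I loses I⁻: pKₐ(HI) ≈ -10
(CH₃)₃C–O(H)CH₃⁺ loses R'OH: pKₐ(R'OH₂⁺) ≈ -2.4
(CH₃)₃C–OC(O)CF₃ loses CF₃COO⁻: pKₐ(CF₃COOH) ≈ 0.2
(CH₃)₃C–N(CH₃)₃⁺ loses NR'₃: pKₐ(R'₃NH⁺) ≈ 10.7

(CH₃)₃C–N₂⁺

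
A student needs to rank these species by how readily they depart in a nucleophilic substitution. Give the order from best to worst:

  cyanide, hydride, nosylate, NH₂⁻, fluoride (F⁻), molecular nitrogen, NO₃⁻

A good leaving group is a weak base: the lower the pKₐ of its conjugate acid, the more readily it departs.
molecular nitrogen: no meaningful conjugate acid; N₂ departs as an exceptionally stable neutral molecule
nosylate: pKₐ(p-O₂NC₆H₄SO₃H) ≈ -3.5
NO₃⁻: pKₐ(HNO₃) ≈ -1.3
fluoride (F⁻): pKₐ(HF) ≈ 3.2
cyanide: pKₐ(HCN) ≈ 9.2
hydride: pKₐ(H₂) ≈ 36 — extremely strong base; leaves only in special hydride-transfer contexts
NH₂⁻: pKₐ(NH₃) ≈ 38 — extremely strong base; never a leaving group

molecular nitrogen > nosylate > NO₃⁻ > fluoride (F⁻) > cyanide > hydride > NH₂⁻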